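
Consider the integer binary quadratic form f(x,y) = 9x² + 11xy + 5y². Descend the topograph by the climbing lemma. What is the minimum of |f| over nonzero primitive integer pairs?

translate: b→-7 (≡11 mod 18), so (9,11,5)→(9,-7,3)
flip: (9,-7,3)→(3,7,9)
translate: b→1 (≡7 mod 6), so (3,7,9)→(3,1,5)
reduced (well bottom): (3,1,5) with a≤c, −a<b≤a
well minimum = a = 3

3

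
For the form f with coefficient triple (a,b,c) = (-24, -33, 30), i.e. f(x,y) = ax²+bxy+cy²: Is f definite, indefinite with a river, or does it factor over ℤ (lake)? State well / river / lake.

D = b²−4ac = (-33)² − 4·(-24)·30 = 3969
D = 63² is a perfect square ⇒ form factors over ℤ ⇒ lakes

lake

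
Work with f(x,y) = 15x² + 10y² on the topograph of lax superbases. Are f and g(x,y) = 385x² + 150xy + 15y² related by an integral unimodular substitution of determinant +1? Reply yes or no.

D₁ = -600, D₂ = -600
f: flip: (15,0,10)→(10,0,15)
f: reduced (well bottom): (10,0,15) with a≤c, −a<b≤a
g: flip: (385,150,15)→(15,-150,385)
g: translate: b→0 (≡-150 mod 30), so (15,-150,385)→(15,0,10)
g: flip: (15,0,10)→(10,0,15)
g: reduced (well bottom): (10,0,15) with a≤c, −a<b≤a
reduced forms (10, 0, 15) vs (10, 0, 15) ⇒ equivalent

yes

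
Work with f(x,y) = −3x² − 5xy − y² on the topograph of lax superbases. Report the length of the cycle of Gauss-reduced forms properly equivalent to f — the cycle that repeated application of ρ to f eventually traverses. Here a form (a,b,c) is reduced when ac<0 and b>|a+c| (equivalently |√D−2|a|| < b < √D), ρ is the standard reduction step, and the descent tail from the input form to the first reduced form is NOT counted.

D = 13, ⌊√D⌋ = 3
descent: ρ → (-1,3,1)  [lands on river]
river: ρ → (1,3,-1)
ρ-cycle length = 2 (tail of 1 descent step not counted)

2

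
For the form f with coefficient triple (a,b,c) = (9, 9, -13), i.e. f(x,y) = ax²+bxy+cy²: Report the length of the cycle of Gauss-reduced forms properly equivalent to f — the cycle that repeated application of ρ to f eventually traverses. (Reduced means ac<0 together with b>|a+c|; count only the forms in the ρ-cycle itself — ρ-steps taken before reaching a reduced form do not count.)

D = 549, ⌊√D⌋ = 23
river: ρ → (-13,17,5)
river: ρ → (5,23,-1)
river: ρ → (-1,23,5)
river: ρ → (5,17,-13)
river: ρ → (-13,9,9)
river: ρ → (9,9,-13)
ρ-cycle length = 6 (tail of 0 descent steps not counted)

6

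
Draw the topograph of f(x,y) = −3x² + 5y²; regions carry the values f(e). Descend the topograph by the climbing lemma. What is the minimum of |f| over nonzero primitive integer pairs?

descent: ρ → (5,0,-3)
descent: ρ → (-3,6,2)  [lands on river]
river: ρ → (2,6,-3)
closes: descent 2, river 2
min |a| on river = 2

2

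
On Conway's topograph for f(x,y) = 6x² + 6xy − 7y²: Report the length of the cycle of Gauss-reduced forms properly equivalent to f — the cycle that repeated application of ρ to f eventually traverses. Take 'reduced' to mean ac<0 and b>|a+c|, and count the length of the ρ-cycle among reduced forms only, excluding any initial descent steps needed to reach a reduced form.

D = 204, ⌊√D⌋ = 14
river: ρ → (-7,8,5)
river: ρ → (5,12,-3)
river: ρ → (-3,12,5)
river: ρ → (5,8,-7)
river: ρ → (-7,6,6)
river: ρ → (6,6,-7)
ρ-cycle length = 6 (tail of 0 descent steps not counted)

6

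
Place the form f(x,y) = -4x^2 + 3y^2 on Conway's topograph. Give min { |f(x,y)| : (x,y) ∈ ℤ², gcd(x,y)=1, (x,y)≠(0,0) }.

descent: ρ → (3,6,-1)  [lands on river]
river: ρ → (-1,6,3)
closes: descent 1, river 2
min |a| on river = 1

1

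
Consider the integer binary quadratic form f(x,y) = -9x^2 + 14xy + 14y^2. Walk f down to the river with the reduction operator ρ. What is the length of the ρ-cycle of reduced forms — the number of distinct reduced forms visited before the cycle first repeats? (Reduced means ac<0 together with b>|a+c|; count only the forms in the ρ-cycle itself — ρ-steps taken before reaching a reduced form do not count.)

D = 700, ⌊√D⌋ = 26
river: ρ → (14,14,-9)
river: ρ → (-9,22,6)
river: ρ → (6,26,-1)
river: ρ → (-1,26,6)
river: ρ → (6,22,-9)
river: ρ → (-9,14,14)
ρ-cycle length = 6 (tail of 0 descent steps not counted)

6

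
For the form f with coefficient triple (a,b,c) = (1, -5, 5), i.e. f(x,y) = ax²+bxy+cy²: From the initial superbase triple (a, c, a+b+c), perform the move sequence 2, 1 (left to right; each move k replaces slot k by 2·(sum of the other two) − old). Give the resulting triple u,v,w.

start (1,5,1) = (f(1,0),f(0,1),f(1,1))
replace slot 2: 2·(1+1) − 5 = -1 → (1,-1,1)
replace slot 1: 2·((-1)+1) − 1 = -1 → (-1,-1,1)

-1,-1,1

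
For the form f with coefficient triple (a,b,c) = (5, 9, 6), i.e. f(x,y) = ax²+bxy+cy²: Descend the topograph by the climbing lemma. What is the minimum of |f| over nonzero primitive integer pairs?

translate: b→-1 (≡9 mod 10), so (5,9,6)→(5,-1,2)
flip: (5,-1,2)→(2,1,5)
reduced (well bottom): (2,1,5) with a≤c, −a<b≤a
well minimum = a = 2

2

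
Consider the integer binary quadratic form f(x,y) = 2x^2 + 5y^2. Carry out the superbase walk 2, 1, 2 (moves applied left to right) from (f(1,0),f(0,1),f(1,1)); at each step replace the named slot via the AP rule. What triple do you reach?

start (2,5,7) = (f(1,0),f(0,1),f(1,1))
replace slot 2: 2·(2+7) − 5 = 13 → (2,13,7)
replace slot 1: 2·(13+7) − 2 = 38 → (38,13,7)
replace slot 2: 2·(38+7) − 13 = 77 → (38,77,7)

38,77,7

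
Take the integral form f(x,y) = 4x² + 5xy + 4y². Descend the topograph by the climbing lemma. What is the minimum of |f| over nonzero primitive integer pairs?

translate: b→-3 (≡5 mod 8), so (4,5,4)→(4,-3,3)
flip: (4,-3,3)→(3,3,4)
reduced (well bottom): (3,3,4) with a≤c, −a<b≤a
well minimum = a = 3

3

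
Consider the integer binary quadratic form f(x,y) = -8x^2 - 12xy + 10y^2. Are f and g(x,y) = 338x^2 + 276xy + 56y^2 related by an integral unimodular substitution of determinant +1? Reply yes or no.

D₁ = 464, D₂ = 464
river cycle of f (length 10): (10, 12, -8), (-8, 20, 2), (2, 20, -8), (-8, 12, 10), (10, 8, -10), (-10, 12, 8), (8, 20, -2), (-2, 20, 8), (8, 12, -10), (-10, 8, 10)
river cycle of g (length 10): (10, 12, -8), (-8, 20, 2), (2, 20, -8), (-8, 12, 10), (10, 8, -10), (-10, 12, 8), (8, 20, -2), (-2, 20, 8), (8, 12, -10), (-10, 8, 10)
cycles coincide ⇒ equivalent

yes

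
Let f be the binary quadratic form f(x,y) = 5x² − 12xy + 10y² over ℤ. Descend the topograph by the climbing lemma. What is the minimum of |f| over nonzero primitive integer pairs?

translate: b→-2 (≡-12 mod 10), so (5,-12,10)→(5,-2,3)
flip: (5,-2,3)→(3,2,5)
reduced (well bottom): (3,2,5) with a≤c, −a<b≤a
well minimum = a = 3

3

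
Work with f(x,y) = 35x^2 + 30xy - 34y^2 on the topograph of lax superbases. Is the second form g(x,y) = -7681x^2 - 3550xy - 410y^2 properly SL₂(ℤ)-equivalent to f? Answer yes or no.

D₁ = 5660, D₂ = 5660
river cycle of f (length 20): (-34, 38, 31), (31, 24, -41), (-41, 58, 14), (14, 54, -49), (-49, 44, 19), (19, 70, -10), (-10, 70, 19), (19, 44, -49), (-49, 54, 14), (14, 58, -41), … (10 more)
river cycle of g (length 20): (-41, 58, 14), (14, 54, -49), (-49, 44, 19), (19, 70, -10), (-10, 70, 19), (19, 44, -49), (-49, 54, 14), (14, 58, -41), (-41, 24, 31), (31, 38, -34), … (10 more)
cycles coincide ⇒ equivalent

yes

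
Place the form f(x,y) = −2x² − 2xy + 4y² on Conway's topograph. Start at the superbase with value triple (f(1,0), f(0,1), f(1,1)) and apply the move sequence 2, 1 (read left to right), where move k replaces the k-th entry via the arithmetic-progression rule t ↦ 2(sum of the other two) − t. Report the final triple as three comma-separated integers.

start (-2,4,0) = (f(1,0),f(0,1),f(1,1))
replace slot 2: 2·((-2)+0) − 4 = -8 → (-2,-8,0)
replace slot 1: 2·((-8)+0) − (-2) = -14 → (-14,-8,0)

-14,-8,0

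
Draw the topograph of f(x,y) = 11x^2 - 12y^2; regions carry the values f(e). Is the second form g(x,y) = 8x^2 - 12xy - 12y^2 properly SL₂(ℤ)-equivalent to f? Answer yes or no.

D₁ = 528, D₂ = 528
river cycle of f (length 2): (11, 22, -1), (-1, 22, 11)
river cycle of g (length 4): (-12, 12, 8), (8, 20, -4), (-4, 20, 8), (8, 12, -12)
cycles differ ⇒ inequivalent

no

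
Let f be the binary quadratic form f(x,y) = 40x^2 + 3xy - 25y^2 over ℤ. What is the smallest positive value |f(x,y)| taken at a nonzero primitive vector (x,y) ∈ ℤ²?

descent: ρ → (-25,47,18)  [lands on river]
river: ρ → (18,61,-4)
river: ρ → (-4,59,33)
river: ρ → (33,7,-30)
river: ρ → (-30,53,10)
river: ρ → (10,47,-45)
river: ρ → (-45,43,12)
river: ρ → (12,53,-25)
closes: descent 1, river 8
min |a| on river = 4

4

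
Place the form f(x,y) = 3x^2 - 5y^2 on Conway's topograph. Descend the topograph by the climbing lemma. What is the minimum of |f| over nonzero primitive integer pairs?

descent: ρ → (-5,0,3)
descent: ρ → (3,6,-2)  [lands on river]
river: ρ → (-2,6,3)
closes: descent 2, river 2
min |a| on river = 2

2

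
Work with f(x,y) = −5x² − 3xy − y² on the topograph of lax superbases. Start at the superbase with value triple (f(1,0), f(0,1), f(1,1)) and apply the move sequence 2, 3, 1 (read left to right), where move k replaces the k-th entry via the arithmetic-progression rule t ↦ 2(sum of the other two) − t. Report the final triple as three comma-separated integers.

start (-5,-1,-9) = (f(1,0),f(0,1),f(1,1))
replace slot 2: 2·((-5)+(-9)) − (-1) = -27 → (-5,-27,-9)
replace slot 3: 2·((-5)+(-27)) − (-9) = -55 → (-5,-27,-55)
replace slot 1: 2·((-27)+(-55)) − (-5) = -159 → (-159,-27,-55)

-159,-27,-55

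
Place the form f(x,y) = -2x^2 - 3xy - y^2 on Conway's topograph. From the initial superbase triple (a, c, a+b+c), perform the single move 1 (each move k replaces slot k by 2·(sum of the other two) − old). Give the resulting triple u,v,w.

start (-2,-1,-6) = (f(1,0),f(0,1),f(1,1))
replace slot 1: 2·((-1)+(-6)) − (-2) = -12 → (-12,-1,-6)

-12,-1,-6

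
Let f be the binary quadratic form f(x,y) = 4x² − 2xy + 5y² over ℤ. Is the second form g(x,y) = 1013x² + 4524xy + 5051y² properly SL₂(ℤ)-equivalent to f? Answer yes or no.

D₁ = -76, D₂ = -76
f: reduced (well bottom): (4,-2,5) with a≤c, −a<b≤a
g: translate: b→472 (≡4524 mod 2026), so (1013,4524,5051)→(1013,472,55)
g: flip: (1013,472,55)→(55,-472,1013)
g: translate: b→-32 (≡-472 mod 110), so (55,-472,1013)→(55,-32,5)
g: flip: (55,-32,5)→(5,32,55)
g: translate: b→2 (≡32 mod 10), so (5,32,55)→(5,2,4)
g: flip: (5,2,4)→(4,-2,5)
g: reduced (well bottom): (4,-2,5) with a≤c, −a<b≤a
reduced forms (4, -2, 5) vs (4, -2, 5) ⇒ equivalent

yes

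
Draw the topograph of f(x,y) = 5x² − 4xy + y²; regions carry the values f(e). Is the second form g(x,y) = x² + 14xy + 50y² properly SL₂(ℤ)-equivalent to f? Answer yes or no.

D₁ = -4, D₂ = -4
f: flip: (5,-4,1)→(1,4,5)
f: translate: b→0 (≡4 mod 2), so (1,4,5)→(1,0,1)
f: reduced (well bottom): (1,0,1) with a≤c, −a<b≤a
g: translate: b→0 (≡14 mod 2), so (1,14,50)→(1,0,1)
g: reduced (well bottom): (1,0,1) with a≤c, −a<b≤a
reduced forms (1, 0, 1) vs (1, 0, 1) ⇒ equivalent

yes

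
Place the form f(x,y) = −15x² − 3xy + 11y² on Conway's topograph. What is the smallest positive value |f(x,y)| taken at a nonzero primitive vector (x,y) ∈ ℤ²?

descent: ρ → (11,25,-1)  [lands on river]
river: ρ → (-1,25,11)
river: ρ → (11,19,-7)
river: ρ → (-7,23,5)
river: ρ → (5,17,-19)
river: ρ → (-19,21,3)
river: ρ → (3,21,-19)
river: ρ → (-19,17,5)
river: ρ → (5,23,-7)
river: ρ → (-7,19,11)
closes: descent 1, river 10
min |a| on river = 1

1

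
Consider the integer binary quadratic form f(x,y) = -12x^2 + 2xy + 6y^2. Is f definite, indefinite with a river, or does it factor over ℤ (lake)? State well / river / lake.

D = b²−4ac = 2² − 4·(-12)·6 = 292
D > 0 non-square ⇒ indefinite ⇒ periodic river

river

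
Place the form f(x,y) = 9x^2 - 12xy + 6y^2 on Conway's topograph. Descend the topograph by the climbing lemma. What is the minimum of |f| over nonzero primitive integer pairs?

translate: b→6 (≡-12 mod 18), so (9,-12,6)→(9,6,3)
flip: (9,6,3)→(3,-6,9)
translate: b→0 (≡-6 mod 6), so (3,-6,9)→(3,0,6)
reduced (well bottom): (3,0,6) with a≤c, −a<b≤a
well minimum = a = 3

3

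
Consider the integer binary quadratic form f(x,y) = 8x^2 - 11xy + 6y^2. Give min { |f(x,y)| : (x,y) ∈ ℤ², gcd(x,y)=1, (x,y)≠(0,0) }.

translate: b→5 (≡-11 mod 16), so (8,-11,6)→(8,5,3)
flip: (8,5,3)→(3,-5,8)
translate: b→1 (≡-5 mod 6), so (3,-5,8)→(3,1,6)
reduced (well bottom): (3,1,6) with a≤c, −a<b≤a
well minimum = a = 3

3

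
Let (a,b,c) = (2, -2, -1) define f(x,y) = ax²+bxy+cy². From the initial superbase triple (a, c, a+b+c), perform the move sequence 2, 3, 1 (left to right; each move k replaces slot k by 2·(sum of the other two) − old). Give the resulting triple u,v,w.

start (2,-1,-1) = (f(1,0),f(0,1),f(1,1))
replace slot 2: 2·(2+(-1)) − (-1) = 3 → (2,3,-1)
replace slot 3: 2·(2+3) − (-1) = 11 → (2,3,11)
replace slot 1: 2·(3+11) − 2 = 26 → (26,3,11)

26,3,11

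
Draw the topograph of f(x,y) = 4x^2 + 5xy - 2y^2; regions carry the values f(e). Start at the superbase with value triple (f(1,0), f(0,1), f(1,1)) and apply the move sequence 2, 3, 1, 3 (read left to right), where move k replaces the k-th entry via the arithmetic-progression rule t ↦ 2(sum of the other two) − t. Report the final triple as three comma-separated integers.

start (4,-2,7) = (f(1,0),f(0,1),f(1,1))
replace slot 2: 2·(4+7) − (-2) = 24 → (4,24,7)
replace slot 3: 2·(4+24) − 7 = 49 → (4,24,49)
replace slot 1: 2·(24+49) − 4 = 142 → (142,24,49)
replace slot 3: 2·(142+24) − 49 = 283 → (142,24,283)

142,24,283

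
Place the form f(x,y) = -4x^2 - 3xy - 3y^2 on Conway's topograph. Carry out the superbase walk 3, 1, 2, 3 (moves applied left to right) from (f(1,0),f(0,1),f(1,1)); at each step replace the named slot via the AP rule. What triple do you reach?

start (-4,-3,-10) = (f(1,0),f(0,1),f(1,1))
replace slot 3: 2·((-4)+(-3)) − (-10) = -4 → (-4,-3,-4)
replace slot 1: 2·((-3)+(-4)) − (-4) = -10 → (-10,-3,-4)
replace slot 2: 2·((-10)+(-4)) − (-3) = -25 → (-10,-25,-4)
replace slot 3: 2·((-10)+(-25)) − (-4) = -66 → (-10,-25,-66)

-10,-25,-66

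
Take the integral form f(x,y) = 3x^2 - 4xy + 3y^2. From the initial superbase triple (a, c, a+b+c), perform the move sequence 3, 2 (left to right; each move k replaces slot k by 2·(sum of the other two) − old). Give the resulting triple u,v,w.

start (3,3,2) = (f(1,0),f(0,1),f(1,1))
replace slot 3: 2·(3+3) − 2 = 10 → (3,3,10)
replace slot 2: 2·(3+10) − 3 = 23 → (3,23,10)

3,23,10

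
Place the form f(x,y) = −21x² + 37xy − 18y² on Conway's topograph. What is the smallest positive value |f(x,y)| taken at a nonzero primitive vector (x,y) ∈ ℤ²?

translate: b→5 (≡-37 mod 42), so (21,-37,18)→(21,5,2)
flip: (21,5,2)→(2,-5,21)
translate: b→-1 (≡-5 mod 4), so (2,-5,21)→(2,-1,18)
reduced (well bottom): (2,-1,18) with a≤c, −a<b≤a
well minimum |f| = |-2| = 2 (negative-definite)

2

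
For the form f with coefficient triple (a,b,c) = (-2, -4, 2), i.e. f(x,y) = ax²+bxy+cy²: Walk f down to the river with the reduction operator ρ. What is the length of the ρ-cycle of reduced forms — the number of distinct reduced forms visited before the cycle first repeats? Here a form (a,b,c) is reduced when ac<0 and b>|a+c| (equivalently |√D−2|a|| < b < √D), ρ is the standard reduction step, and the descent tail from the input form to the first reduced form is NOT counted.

D = 32, ⌊√D⌋ = 5
descent: ρ → (2,4,-2)  [lands on river]
river: ρ → (-2,4,2)
ρ-cycle length = 2 (tail of 1 descent step not counted)

2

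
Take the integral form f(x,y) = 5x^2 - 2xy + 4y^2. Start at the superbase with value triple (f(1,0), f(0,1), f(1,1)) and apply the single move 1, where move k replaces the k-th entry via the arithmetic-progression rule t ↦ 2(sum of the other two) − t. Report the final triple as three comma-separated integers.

start (5,4,7) = (f(1,0),f(0,1),f(1,1))
replace slot 1: 2·(4+7) − 5 = 17 → (17,4,7)

17,4,7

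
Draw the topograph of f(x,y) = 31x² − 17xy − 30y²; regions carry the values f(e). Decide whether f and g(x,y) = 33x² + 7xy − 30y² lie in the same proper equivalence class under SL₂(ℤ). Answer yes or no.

D₁ = 4009, D₂ = 4009
river cycle of f (length 10): (-30, 17, 31), (31, 45, -16), (-16, 51, 22), (22, 37, -30), (-30, 23, 29), (29, 35, -24), (-24, 61, 3), (3, 59, -44), (-44, 29, 18), (18, 43, -30)
river cycle of g (length 8): (-30, 53, 10), (10, 47, -45), (-45, 43, 12), (12, 53, -25), (-25, 47, 18), (18, 61, -4), (-4, 59, 33), (33, 7, -30)
cycles differ ⇒ inequivalent

no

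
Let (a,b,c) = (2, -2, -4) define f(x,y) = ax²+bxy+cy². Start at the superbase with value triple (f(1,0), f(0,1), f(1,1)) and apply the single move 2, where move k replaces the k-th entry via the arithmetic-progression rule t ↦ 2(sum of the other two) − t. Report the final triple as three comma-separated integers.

start (2,-4,-4) = (f(1,0),f(0,1),f(1,1))
replace slot 2: 2·(2+(-4)) − (-4) = 0 → (2,0,-4)

2,0,-4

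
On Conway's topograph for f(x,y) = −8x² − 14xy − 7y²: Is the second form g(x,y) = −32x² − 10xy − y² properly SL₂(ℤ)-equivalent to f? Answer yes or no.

D₁ = -28, D₂ = -28
f is negative-definite; reduce −f:
−f: translate: b→-2 (≡14 mod 16), so (8,14,7)→(8,-2,1)
−f: flip: (8,-2,1)→(1,2,8)
−f: translate: b→0 (≡2 mod 2), so (1,2,8)→(1,0,7)
−f: reduced (well bottom): (1,0,7) with a≤c, −a<b≤a
flip sign back: reduced form of f is (-1,0,-7)
g is negative-definite; reduce −g:
−g: flip: (32,10,1)→(1,-10,32)
−g: translate: b→0 (≡-10 mod 2), so (1,-10,32)→(1,0,7)
−g: reduced (well bottom): (1,0,7) with a≤c, −a<b≤a
flip sign back: reduced form of g is (-1,0,-7)
reduced forms (-1, 0, -7) vs (-1, 0, -7) ⇒ equivalent

yes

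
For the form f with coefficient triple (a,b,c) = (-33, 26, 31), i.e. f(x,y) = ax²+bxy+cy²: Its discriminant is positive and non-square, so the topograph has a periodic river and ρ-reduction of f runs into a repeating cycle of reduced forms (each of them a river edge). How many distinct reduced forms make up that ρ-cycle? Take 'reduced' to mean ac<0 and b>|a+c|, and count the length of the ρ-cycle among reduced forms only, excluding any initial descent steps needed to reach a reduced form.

D = 4768, ⌊√D⌋ = 69
river: ρ → (31,36,-28)
river: ρ → (-28,20,39)
river: ρ → (39,58,-9)
river: ρ → (-9,68,4)
river: ρ → (4,68,-9)
river: ρ → (-9,58,39)
river: ρ → (39,20,-28)
river: ρ → (-28,36,31)
river: ρ → (31,26,-33)
river: ρ → (-33,40,24)
river: ρ → (24,56,-17)
river: ρ → (-17,46,39)
river: ρ → (39,32,-24)
river: ρ → (-24,64,7)
river: ρ → (7,62,-33)
river: ρ → (-33,4,36)
river: ρ → (36,68,-1)
river: ρ → (-1,68,36)
river: ρ → (36,4,-33)
river: ρ → (-33,62,7)
river: ρ → (7,64,-24)
river: ρ → (-24,32,39)
river: ρ → (39,46,-17)
river: ρ → (-17,56,24)
river: ρ → (24,40,-33)
river: ρ → (-33,26,31)
ρ-cycle length = 26 (tail of 0 descent steps not counted)

26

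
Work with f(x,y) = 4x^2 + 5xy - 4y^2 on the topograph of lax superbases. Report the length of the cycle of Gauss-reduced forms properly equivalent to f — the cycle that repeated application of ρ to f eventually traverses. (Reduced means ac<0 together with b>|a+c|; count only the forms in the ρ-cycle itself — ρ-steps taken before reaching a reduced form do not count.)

D = 89, ⌊√D⌋ = 9
river: ρ → (-4,3,5)
river: ρ → (5,7,-2)
river: ρ → (-2,9,1)
river: ρ → (1,9,-2)
river: ρ → (-2,7,5)
river: ρ → (5,3,-4)
river: ρ → (-4,5,4)
river: ρ → (4,3,-5)
river: ρ → (-5,7,2)
river: ρ → (2,9,-1)
river: ρ → (-1,9,2)
river: ρ → (2,7,-5)
river: ρ → (-5,3,4)
river: ρ → (4,5,-4)
ρ-cycle length = 14 (tail of 0 descent steps not counted)

14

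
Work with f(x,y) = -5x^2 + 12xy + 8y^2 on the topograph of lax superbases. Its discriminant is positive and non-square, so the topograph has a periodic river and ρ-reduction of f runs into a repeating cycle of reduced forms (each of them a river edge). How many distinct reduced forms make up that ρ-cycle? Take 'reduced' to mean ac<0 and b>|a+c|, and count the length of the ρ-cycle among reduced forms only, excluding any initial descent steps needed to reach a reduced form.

D = 304, ⌊√D⌋ = 17
river: ρ → (8,4,-9)
river: ρ → (-9,14,3)
river: ρ → (3,16,-4)
river: ρ → (-4,16,3)
river: ρ → (3,14,-9)
river: ρ → (-9,4,8)
river: ρ → (8,12,-5)
river: ρ → (-5,8,12)
river: ρ → (12,16,-1)
river: ρ → (-1,16,12)
river: ρ → (12,8,-5)
river: ρ → (-5,12,8)
ρ-cycle length = 12 (tail of 0 descent steps not counted)

12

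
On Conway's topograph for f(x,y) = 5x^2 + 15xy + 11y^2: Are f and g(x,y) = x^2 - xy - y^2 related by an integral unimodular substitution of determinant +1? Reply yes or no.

D₁ = 5, D₂ = 5
river cycle of f (length 2): (1, 1, -1), (-1, 1, 1)
river cycle of g (length 2): (-1, 1, 1), (1, 1, -1)
cycles coincide ⇒ equivalent

yes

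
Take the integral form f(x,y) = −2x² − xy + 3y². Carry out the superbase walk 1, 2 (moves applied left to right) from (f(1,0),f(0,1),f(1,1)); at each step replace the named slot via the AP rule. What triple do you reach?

start (-2,3,0) = (f(1,0),f(0,1),f(1,1))
replace slot 1: 2·(3+0) − (-2) = 8 → (8,3,0)
replace slot 2: 2·(8+0) − 3 = 13 → (8,13,0)

8,13,0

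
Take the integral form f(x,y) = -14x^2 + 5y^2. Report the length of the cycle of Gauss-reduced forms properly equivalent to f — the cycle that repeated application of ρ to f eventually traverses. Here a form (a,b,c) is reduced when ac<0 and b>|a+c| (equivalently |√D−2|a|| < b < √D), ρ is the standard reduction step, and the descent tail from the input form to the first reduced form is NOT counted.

D = 280, ⌊√D⌋ = 16
descent: ρ → (5,10,-9)  [lands on river]
river: ρ → (-9,8,6)
river: ρ → (6,16,-1)
river: ρ → (-1,16,6)
river: ρ → (6,8,-9)
river: ρ → (-9,10,5)
ρ-cycle length = 6 (tail of 1 descent step not counted)

6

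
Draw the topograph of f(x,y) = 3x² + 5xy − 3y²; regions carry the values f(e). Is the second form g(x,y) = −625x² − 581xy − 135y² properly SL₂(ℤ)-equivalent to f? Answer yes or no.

D₁ = 61, D₂ = 61
river cycle of f (length 6): (-3, 7, 1), (1, 7, -3), (-3, 5, 3), (3, 7, -1), (-1, 7, 3), (3, 5, -3)
river cycle of g (length 6): (-3, 7, 1), (1, 7, -3), (-3, 5, 3), (3, 7, -1), (-1, 7, 3), (3, 5, -3)
cycles coincide ⇒ equivalent

yes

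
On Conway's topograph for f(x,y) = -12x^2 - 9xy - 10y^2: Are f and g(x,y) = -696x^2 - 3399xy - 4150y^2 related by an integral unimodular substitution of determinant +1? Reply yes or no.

D₁ = -399, D₂ = -399
f is negative-definite; reduce −f:
−f: flip: (12,9,10)→(10,-9,12)
−f: reduced (well bottom): (10,-9,12) with a≤c, −a<b≤a
flip sign back: reduced form of f is (-10,9,-12)
g is negative-definite; reduce −g:
−g: translate: b→615 (≡3399 mod 1392), so (696,3399,4150)→(696,615,136)
−g: flip: (696,615,136)→(136,-615,696)
−g: translate: b→-71 (≡-615 mod 272), so (136,-615,696)→(136,-71,10)
−g: flip: (136,-71,10)→(10,71,136)
−g: translate: b→-9 (≡71 mod 20), so (10,71,136)→(10,-9,12)
−g: reduced (well bottom): (10,-9,12) with a≤c, −a<b≤a
flip sign back: reduced form of g is (-10,9,-12)
reduced forms (-10, 9, -12) vs (-10, 9, -12) ⇒ equivalent

yes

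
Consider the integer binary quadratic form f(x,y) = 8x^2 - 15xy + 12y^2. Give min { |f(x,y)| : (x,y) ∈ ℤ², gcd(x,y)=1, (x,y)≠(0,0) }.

translate: b→1 (≡-15 mod 16), so (8,-15,12)→(8,1,5)
flip: (8,1,5)→(5,-1,8)
reduced (well bottom): (5,-1,8) with a≤c, −a<b≤a
well minimum = a = 5

5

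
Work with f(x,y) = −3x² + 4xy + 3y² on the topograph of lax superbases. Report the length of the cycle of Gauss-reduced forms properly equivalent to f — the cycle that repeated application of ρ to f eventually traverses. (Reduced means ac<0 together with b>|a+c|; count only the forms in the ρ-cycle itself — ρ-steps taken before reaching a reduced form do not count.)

D = 52, ⌊√D⌋ = 7
river: ρ → (3,2,-4)
river: ρ → (-4,6,1)
river: ρ → (1,6,-4)
river: ρ → (-4,2,3)
river: ρ → (3,4,-3)
river: ρ → (-3,2,4)
river: ρ → (4,6,-1)
river: ρ → (-1,6,4)
river: ρ → (4,2,-3)
river: ρ → (-3,4,3)
ρ-cycle length = 10 (tail of 0 descent steps not counted)

10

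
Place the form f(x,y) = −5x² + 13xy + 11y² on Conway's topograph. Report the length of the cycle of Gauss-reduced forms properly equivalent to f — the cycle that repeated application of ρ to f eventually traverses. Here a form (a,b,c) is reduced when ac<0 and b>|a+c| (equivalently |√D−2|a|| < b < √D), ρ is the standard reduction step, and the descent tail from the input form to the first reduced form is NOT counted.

D = 389, ⌊√D⌋ = 19
river: ρ → (11,9,-7)
river: ρ → (-7,19,1)
river: ρ → (1,19,-7)
river: ρ → (-7,9,11)
river: ρ → (11,13,-5)
river: ρ → (-5,17,5)
river: ρ → (5,13,-11)
river: ρ → (-11,9,7)
river: ρ → (7,19,-1)
river: ρ → (-1,19,7)
river: ρ → (7,9,-11)
river: ρ → (-11,13,5)
river: ρ → (5,17,-5)
river: ρ → (-5,13,11)
ρ-cycle length = 14 (tail of 0 descent steps not counted)

14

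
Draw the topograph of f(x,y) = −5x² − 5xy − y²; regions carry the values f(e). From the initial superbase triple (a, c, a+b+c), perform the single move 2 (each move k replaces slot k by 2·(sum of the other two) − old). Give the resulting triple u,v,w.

start (-5,-1,-11) = (f(1,0),f(0,1),f(1,1))
replace slot 2: 2·((-5)+(-11)) − (-1) = -31 → (-5,-31,-11)

-5,-31,-11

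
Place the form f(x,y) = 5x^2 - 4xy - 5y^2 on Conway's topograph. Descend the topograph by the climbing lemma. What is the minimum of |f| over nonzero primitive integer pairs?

descent: ρ → (-5,4,5)  [lands on river]
river: ρ → (5,6,-4)
river: ρ → (-4,10,1)
river: ρ → (1,10,-4)
river: ρ → (-4,6,5)
river: ρ → (5,4,-5)
river: ρ → (-5,6,4)
river: ρ → (4,10,-1)
river: ρ → (-1,10,4)
river: ρ → (4,6,-5)
closes: descent 1, river 10
min |a| on river = 1

1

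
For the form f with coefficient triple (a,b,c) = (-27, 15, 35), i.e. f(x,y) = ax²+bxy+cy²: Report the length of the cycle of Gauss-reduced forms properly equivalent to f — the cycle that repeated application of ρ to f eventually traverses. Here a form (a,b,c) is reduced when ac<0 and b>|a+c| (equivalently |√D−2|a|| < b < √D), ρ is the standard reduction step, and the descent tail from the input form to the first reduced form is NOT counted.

D = 4005, ⌊√D⌋ = 63
river: ρ → (35,55,-7)
river: ρ → (-7,57,27)
river: ρ → (27,51,-13)
river: ρ → (-13,53,23)
river: ρ → (23,39,-27)
river: ρ → (-27,15,35)
ρ-cycle length = 6 (tail of 0 descent steps not counted)

6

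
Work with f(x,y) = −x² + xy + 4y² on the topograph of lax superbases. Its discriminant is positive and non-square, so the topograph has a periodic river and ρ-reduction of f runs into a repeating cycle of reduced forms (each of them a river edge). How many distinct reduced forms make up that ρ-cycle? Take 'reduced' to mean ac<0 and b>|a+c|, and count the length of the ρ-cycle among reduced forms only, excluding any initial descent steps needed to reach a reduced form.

D = 17, ⌊√D⌋ = 4
descent: ρ → (4,-1,-1)
descent: ρ → (-1,3,2)  [lands on river]
river: ρ → (2,1,-2)
river: ρ → (-2,3,1)
river: ρ → (1,3,-2)
river: ρ → (-2,1,2)
river: ρ → (2,3,-1)
ρ-cycle length = 6 (tail of 2 descent steps not counted)

6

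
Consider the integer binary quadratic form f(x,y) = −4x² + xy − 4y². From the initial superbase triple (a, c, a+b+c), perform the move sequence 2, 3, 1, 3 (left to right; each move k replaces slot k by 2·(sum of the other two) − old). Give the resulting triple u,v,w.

start (-4,-4,-7) = (f(1,0),f(0,1),f(1,1))
replace slot 2: 2·((-4)+(-7)) − (-4) = -18 → (-4,-18,-7)
replace slot 3: 2·((-4)+(-18)) − (-7) = -37 → (-4,-18,-37)
replace slot 1: 2·((-18)+(-37)) − (-4) = -106 → (-106,-18,-37)
replace slot 3: 2·((-106)+(-18)) − (-37) = -211 → (-106,-18,-211)

-106,-18,-211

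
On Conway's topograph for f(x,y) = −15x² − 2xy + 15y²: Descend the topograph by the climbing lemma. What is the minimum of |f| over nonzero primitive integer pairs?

descent: ρ → (15,2,-15)  [lands on river]
river: ρ → (-15,28,2)
river: ρ → (2,28,-15)
river: ρ → (-15,2,15)
river: ρ → (15,28,-2)
river: ρ → (-2,28,15)
closes: descent 1, river 6
min |a| on river = 2

2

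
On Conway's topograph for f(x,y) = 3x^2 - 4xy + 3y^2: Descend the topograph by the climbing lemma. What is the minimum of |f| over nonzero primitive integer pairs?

translate: b→2 (≡-4 mod 6), so (3,-4,3)→(3,2,2)
flip: (3,2,2)→(2,-2,3)
translate: b→2 (≡-2 mod 4), so (2,-2,3)→(2,2,3)
reduced (well bottom): (2,2,3) with a≤c, −a<b≤a
well minimum = a = 2

2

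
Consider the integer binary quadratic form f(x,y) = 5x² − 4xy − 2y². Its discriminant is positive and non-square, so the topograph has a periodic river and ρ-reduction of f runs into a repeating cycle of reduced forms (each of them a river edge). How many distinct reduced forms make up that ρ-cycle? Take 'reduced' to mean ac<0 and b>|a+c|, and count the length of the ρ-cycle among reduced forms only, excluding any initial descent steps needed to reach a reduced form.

D = 56, ⌊√D⌋ = 7
descent: ρ → (-2,4,5)  [lands on river]
river: ρ → (5,6,-1)
river: ρ → (-1,6,5)
river: ρ → (5,4,-2)
ρ-cycle length = 4 (tail of 1 descent step not counted)

4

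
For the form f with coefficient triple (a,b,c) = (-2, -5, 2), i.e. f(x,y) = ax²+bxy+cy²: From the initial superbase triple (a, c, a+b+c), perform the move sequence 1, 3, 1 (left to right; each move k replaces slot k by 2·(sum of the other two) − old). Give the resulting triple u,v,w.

start (-2,2,-5) = (f(1,0),f(0,1),f(1,1))
replace slot 1: 2·(2+(-5)) − (-2) = -4 → (-4,2,-5)
replace slot 3: 2·((-4)+2) − (-5) = 1 → (-4,2,1)
replace slot 1: 2·(2+1) − (-4) = 10 → (10,2,1)

10,2,1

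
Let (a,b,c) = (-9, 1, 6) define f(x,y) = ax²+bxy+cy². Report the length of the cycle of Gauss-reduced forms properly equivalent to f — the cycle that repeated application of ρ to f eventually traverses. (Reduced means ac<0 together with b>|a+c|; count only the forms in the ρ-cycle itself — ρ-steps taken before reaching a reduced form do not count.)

D = 217, ⌊√D⌋ = 14
descent: ρ → (6,11,-4)  [lands on river]
river: ρ → (-4,13,3)
river: ρ → (3,11,-8)
river: ρ → (-8,5,6)
river: ρ → (6,7,-7)
river: ρ → (-7,7,6)
river: ρ → (6,5,-8)
river: ρ → (-8,11,3)
river: ρ → (3,13,-4)
river: ρ → (-4,11,6)
river: ρ → (6,13,-2)
river: ρ → (-2,11,12)
river: ρ → (12,13,-1)
river: ρ → (-1,13,12)
river: ρ → (12,11,-2)
river: ρ → (-2,13,6)
ρ-cycle length = 16 (tail of 1 descent step not counted)

16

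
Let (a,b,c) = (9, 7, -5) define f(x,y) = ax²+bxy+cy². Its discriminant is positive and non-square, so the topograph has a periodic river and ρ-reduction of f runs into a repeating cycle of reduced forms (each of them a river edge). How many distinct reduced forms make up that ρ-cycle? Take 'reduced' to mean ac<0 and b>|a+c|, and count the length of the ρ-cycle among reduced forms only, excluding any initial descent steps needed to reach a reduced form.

D = 229, ⌊√D⌋ = 15
river: ρ → (-5,13,3)
river: ρ → (3,11,-9)
river: ρ → (-9,7,5)
river: ρ → (5,13,-3)
river: ρ → (-3,11,9)
river: ρ → (9,7,-5)
ρ-cycle length = 6 (tail of 0 descent steps not counted)

6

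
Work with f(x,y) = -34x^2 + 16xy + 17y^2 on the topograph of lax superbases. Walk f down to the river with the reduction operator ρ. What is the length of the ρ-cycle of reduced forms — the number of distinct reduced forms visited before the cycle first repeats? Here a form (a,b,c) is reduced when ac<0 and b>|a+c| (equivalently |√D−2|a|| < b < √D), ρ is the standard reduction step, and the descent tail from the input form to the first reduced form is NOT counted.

D = 2568, ⌊√D⌋ = 50
descent: ρ → (17,18,-33)  [lands on river]
river: ρ → (-33,48,2)
river: ρ → (2,48,-33)
river: ρ → (-33,18,17)
river: ρ → (17,50,-1)
river: ρ → (-1,50,17)
ρ-cycle length = 6 (tail of 1 descent step not counted)

6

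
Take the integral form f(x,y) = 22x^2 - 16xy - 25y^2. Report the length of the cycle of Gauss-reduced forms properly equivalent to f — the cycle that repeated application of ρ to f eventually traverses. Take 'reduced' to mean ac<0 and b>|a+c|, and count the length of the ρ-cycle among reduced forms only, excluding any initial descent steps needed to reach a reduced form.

D = 2456, ⌊√D⌋ = 49
descent: ρ → (-25,16,22)  [lands on river]
river: ρ → (22,28,-19)
river: ρ → (-19,48,2)
river: ρ → (2,48,-19)
river: ρ → (-19,28,22)
river: ρ → (22,16,-25)
river: ρ → (-25,34,13)
river: ρ → (13,44,-10)
river: ρ → (-10,36,29)
river: ρ → (29,22,-17)
river: ρ → (-17,46,5)
river: ρ → (5,44,-26)
river: ρ → (-26,8,23)
river: ρ → (23,38,-11)
river: ρ → (-11,28,38)
river: ρ → (38,48,-1)
river: ρ → (-1,48,38)
river: ρ → (38,28,-11)
river: ρ → (-11,38,23)
river: ρ → (23,8,-26)
river: ρ → (-26,44,5)
river: ρ → (5,46,-17)
river: ρ → (-17,22,29)
river: ρ → (29,36,-10)
river: ρ → (-10,44,13)
river: ρ → (13,34,-25)
ρ-cycle length = 26 (tail of 1 descent step not counted)

26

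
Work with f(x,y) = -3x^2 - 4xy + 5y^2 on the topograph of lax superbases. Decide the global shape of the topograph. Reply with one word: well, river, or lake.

D = b²−4ac = (-4)² − 4·(-3)·5 = 76
D > 0 non-square ⇒ indefinite ⇒ periodic river

river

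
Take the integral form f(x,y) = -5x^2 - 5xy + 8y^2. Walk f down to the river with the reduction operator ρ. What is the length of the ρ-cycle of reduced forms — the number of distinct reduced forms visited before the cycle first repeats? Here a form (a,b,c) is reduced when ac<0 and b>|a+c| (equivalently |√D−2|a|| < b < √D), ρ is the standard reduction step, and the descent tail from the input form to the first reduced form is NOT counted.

D = 185, ⌊√D⌋ = 13
descent: ρ → (8,5,-5)  [lands on river]
river: ρ → (-5,5,8)
river: ρ → (8,11,-2)
river: ρ → (-2,13,2)
river: ρ → (2,11,-8)
river: ρ → (-8,5,5)
river: ρ → (5,5,-8)
river: ρ → (-8,11,2)
river: ρ → (2,13,-2)
river: ρ → (-2,11,8)
ρ-cycle length = 10 (tail of 1 descent step not counted)

10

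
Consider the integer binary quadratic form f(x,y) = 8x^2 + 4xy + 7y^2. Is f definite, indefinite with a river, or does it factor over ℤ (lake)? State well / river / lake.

D = b²−4ac = 4² − 4·8·7 = -208
D < 0 ⇒ definite ⇒ every region one sign ⇒ single well

well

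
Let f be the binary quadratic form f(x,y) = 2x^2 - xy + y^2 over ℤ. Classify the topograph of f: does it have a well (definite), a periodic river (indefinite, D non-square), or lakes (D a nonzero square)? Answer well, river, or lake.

D = b²−4ac = (-1)² − 4·2·1 = -7
D < 0 ⇒ definite ⇒ every region one sign ⇒ single well

well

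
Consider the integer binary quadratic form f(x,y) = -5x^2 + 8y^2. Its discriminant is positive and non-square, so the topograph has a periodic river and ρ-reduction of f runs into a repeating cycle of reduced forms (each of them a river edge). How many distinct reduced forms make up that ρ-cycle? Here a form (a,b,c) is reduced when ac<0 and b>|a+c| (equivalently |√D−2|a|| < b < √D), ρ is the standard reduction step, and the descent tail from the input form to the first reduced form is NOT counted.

D = 160, ⌊√D⌋ = 12
descent: ρ → (8,0,-5)
descent: ρ → (-5,10,3)  [lands on river]
river: ρ → (3,8,-8)
river: ρ → (-8,8,3)
river: ρ → (3,10,-5)
ρ-cycle length = 4 (tail of 2 descent steps not counted)

4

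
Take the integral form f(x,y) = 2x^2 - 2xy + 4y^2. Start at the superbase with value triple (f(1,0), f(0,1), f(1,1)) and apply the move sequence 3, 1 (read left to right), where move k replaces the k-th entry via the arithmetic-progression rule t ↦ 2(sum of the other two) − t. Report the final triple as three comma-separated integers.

start (2,4,4) = (f(1,0),f(0,1),f(1,1))
replace slot 3: 2·(2+4) − 4 = 8 → (2,4,8)
replace slot 1: 2·(4+8) − 2 = 22 → (22,4,8)

22,4,8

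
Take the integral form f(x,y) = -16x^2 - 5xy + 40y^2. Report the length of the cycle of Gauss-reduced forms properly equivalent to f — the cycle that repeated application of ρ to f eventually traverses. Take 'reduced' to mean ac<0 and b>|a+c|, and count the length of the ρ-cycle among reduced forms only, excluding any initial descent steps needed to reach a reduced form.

D = 2585, ⌊√D⌋ = 50
descent: ρ → (40,5,-16)
descent: ρ → (-16,27,29)  [lands on river]
river: ρ → (29,31,-14)
river: ρ → (-14,25,35)
river: ρ → (35,45,-4)
river: ρ → (-4,43,46)
river: ρ → (46,49,-1)
river: ρ → (-1,49,46)
river: ρ → (46,43,-4)
river: ρ → (-4,45,35)
river: ρ → (35,25,-14)
river: ρ → (-14,31,29)
river: ρ → (29,27,-16)
river: ρ → (-16,37,19)
river: ρ → (19,39,-14)
river: ρ → (-14,45,10)
river: ρ → (10,35,-34)
river: ρ → (-34,33,11)
river: ρ → (11,33,-34)
river: ρ → (-34,35,10)
river: ρ → (10,45,-14)
river: ρ → (-14,39,19)
river: ρ → (19,37,-16)
ρ-cycle length = 22 (tail of 2 descent steps not counted)

22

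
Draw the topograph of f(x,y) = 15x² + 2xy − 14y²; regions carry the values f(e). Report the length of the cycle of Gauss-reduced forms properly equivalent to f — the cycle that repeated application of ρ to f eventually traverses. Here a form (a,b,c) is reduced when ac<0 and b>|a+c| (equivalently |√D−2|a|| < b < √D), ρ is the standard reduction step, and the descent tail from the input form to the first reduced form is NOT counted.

D = 844, ⌊√D⌋ = 29
river: ρ → (-14,26,3)
river: ρ → (3,28,-5)
river: ρ → (-5,22,18)
river: ρ → (18,14,-9)
river: ρ → (-9,22,10)
river: ρ → (10,18,-13)
river: ρ → (-13,8,15)
river: ρ → (15,22,-6)
river: ρ → (-6,26,7)
river: ρ → (7,16,-21)
river: ρ → (-21,26,2)
river: ρ → (2,26,-21)
river: ρ → (-21,16,7)
river: ρ → (7,26,-6)
river: ρ → (-6,22,15)
river: ρ → (15,8,-13)
river: ρ → (-13,18,10)
river: ρ → (10,22,-9)
river: ρ → (-9,14,18)
river: ρ → (18,22,-5)
river: ρ → (-5,28,3)
river: ρ → (3,26,-14)
river: ρ → (-14,2,15)
river: ρ → (15,28,-1)
river: ρ → (-1,28,15)
river: ρ → (15,2,-14)
ρ-cycle length = 26 (tail of 0 descent steps not counted)

26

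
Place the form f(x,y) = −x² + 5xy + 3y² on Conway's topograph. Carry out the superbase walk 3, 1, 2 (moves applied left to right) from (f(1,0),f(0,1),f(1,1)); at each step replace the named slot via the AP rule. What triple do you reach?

start (-1,3,7) = (f(1,0),f(0,1),f(1,1))
replace slot 3: 2·((-1)+3) − 7 = -3 → (-1,3,-3)
replace slot 1: 2·(3+(-3)) − (-1) = 1 → (1,3,-3)
replace slot 2: 2·(1+(-3)) − 3 = -7 → (1,-7,-3)

1,-7,-3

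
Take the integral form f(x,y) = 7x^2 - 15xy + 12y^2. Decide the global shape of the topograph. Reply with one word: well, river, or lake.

D = b²−4ac = (-15)² − 4·7·12 = -111
D < 0 ⇒ definite ⇒ every region one sign ⇒ single well

well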